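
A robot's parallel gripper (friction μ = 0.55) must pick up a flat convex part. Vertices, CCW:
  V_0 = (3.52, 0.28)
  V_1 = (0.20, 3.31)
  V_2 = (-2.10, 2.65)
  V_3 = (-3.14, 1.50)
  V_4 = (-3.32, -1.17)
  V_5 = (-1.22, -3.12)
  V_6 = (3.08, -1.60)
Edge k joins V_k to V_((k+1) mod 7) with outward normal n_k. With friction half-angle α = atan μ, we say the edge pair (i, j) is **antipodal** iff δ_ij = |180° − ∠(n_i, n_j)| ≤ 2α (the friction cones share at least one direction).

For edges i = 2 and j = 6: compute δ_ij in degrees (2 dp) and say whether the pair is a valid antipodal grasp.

α = atan 0.55 = 28.81°;  2α = 57.62°
edge 2: e_2 = (-1.04, -1.15);  n_2 = (-0.7417, +0.6707)
edge 6: e_6 = (+0.44, +1.88);  n_6 = (+0.9737, -0.2279)
∠(n_2, n_6) = 151.05°
δ = |180° − 151.05°| = 28.95°
28.95° ≤ 2α = 57.62°  →  valid

δ = 28.95°, valid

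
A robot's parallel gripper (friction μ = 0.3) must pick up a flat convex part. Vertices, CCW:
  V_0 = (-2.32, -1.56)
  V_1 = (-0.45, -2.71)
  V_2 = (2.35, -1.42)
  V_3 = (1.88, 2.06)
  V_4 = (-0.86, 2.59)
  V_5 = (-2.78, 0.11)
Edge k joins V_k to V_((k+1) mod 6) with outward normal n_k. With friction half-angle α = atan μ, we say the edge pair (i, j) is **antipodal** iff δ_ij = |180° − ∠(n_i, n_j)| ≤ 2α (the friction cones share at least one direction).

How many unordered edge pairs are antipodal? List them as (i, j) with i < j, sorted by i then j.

count = 3; pairs: (0,3), (1,4), (2,5)

α = atan 0.3 = 16.70°;  2α = 33.40°
n_0 = (-0.5238, -0.8518)
n_1 = (+0.4184, -0.9082)
n_2 = (+0.9910, +0.1338)
n_3 = (+0.1899, +0.9818)
n_4 = (-0.7907, +0.6122)
n_5 = (-0.9641, -0.2656)
  (0,1): δ = 123.67°  ·
  (0,2): δ = 50.72°  ·
  (0,3): δ = 20.64°  ✓
  (0,4): δ = 83.84°  ·
  (0,5): δ = 136.99°  ·
  (1,2): δ = 107.04°  ·
  (1,3): δ = 35.68°  ·
  (1,4): δ = 27.52°  ✓
  (1,5): δ = 80.66°  ·
  (2,3): δ = 108.64°  ·
  (2,4): δ = 45.44°  ·
  (2,5): δ = 7.71°  ✓
  (3,4): δ = 116.80°  ·
  (3,5): δ = 63.65°  ·
  (4,5): δ = 126.85°  ·
antipodal pairs: 3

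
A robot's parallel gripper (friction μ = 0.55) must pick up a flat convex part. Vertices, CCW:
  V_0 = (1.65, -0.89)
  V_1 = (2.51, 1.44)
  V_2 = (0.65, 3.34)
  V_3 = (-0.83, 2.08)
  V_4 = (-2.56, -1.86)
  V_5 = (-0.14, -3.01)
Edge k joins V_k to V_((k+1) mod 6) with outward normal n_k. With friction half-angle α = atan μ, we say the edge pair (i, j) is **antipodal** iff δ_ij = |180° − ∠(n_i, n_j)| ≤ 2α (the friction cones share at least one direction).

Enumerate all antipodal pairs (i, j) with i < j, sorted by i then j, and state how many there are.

α = atan 0.55 = 28.81°;  2α = 57.62°
n_0 = (+0.9381, -0.3463)
n_1 = (+0.7146, +0.6995)
n_2 = (-0.6482, +0.7614)
n_3 = (-0.9156, +0.4020)
n_4 = (-0.4292, -0.9032)
n_5 = (+0.7641, -0.6451)
  (0,1): δ = 115.35°  ·
  (0,2): δ = 29.33°  ✓
  (0,3): δ = 3.45°  ✓
  (0,4): δ = 84.84°  ·
  (0,5): δ = 160.08°  ·
  (1,2): δ = 93.98°  ·
  (1,3): δ = 68.10°  ·
  (1,4): δ = 20.19°  ✓
  (1,5): δ = 95.43°  ·
  (2,3): δ = 154.12°  ·
  (2,4): δ = 65.83°  ·
  (2,5): δ = 9.41°  ✓
  (3,4): δ = 91.71°  ·
  (3,5): δ = 16.47°  ✓
  (4,5): δ = 104.76°  ·
antipodal pairs: 5

count = 5; pairs: (0,2), (0,3), (1,4), (2,5), (3,5)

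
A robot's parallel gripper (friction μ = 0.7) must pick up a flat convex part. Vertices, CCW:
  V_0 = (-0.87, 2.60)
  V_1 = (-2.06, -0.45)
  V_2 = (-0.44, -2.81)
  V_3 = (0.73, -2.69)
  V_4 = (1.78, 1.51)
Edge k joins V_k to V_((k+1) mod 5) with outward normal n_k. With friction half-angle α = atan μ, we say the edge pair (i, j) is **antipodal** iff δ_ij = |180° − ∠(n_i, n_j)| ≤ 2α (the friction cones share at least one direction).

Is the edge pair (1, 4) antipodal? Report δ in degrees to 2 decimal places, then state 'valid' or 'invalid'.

δ = 33.17°, valid

α = atan 0.7 = 34.99°;  2α = 69.98°
edge 1: e_1 = (+1.62, -2.36);  n_1 = (-0.8244, -0.5659)
edge 4: e_4 = (-2.65, +1.09);  n_4 = (+0.3804, +0.9248)
∠(n_1, n_4) = 146.83°
δ = |180° − 146.83°| = 33.17°
33.17° ≤ 2α = 69.98°  →  valid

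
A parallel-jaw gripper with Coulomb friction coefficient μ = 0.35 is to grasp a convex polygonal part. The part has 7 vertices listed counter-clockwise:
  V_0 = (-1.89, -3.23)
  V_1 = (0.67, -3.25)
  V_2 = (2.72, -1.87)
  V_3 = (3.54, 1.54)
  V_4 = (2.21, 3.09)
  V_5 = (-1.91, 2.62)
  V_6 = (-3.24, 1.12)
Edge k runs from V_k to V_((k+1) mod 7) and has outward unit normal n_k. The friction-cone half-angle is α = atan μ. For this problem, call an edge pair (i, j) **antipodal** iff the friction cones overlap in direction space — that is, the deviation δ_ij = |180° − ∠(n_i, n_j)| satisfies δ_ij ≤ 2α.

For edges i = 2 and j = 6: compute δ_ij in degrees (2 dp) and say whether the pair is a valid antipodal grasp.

α = atan 0.35 = 19.29°;  2α = 38.58°
edge 2: e_2 = (+0.82, +3.41);  n_2 = (+0.9723, -0.2338)
edge 6: e_6 = (+1.35, -4.35);  n_6 = (-0.9551, -0.2964)
∠(n_2, n_6) = 149.24°
δ = |180° − 149.24°| = 30.76°
30.76° ≤ 2α = 38.58°  →  valid

δ = 30.76°, valid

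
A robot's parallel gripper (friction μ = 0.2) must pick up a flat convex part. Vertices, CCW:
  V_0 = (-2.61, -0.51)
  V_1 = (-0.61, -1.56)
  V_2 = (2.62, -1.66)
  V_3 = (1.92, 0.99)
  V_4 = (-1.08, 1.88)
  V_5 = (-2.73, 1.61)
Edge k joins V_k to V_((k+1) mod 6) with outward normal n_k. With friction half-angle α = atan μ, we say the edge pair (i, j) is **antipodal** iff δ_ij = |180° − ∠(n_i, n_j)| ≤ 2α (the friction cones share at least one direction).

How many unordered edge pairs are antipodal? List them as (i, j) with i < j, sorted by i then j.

count = 4; pairs: (0,3), (1,3), (1,4), (2,5)

α = atan 0.2 = 11.31°;  2α = 22.62°
n_0 = (-0.4648, -0.8854)
n_1 = (-0.0309, -0.9995)
n_2 = (+0.9668, +0.2554)
n_3 = (+0.2844, +0.9587)
n_4 = (-0.1615, +0.9869)
n_5 = (-0.9984, -0.0565)
  (0,1): δ = 154.07°  ·
  (0,2): δ = 47.50°  ·
  (0,3): δ = 11.18°  ✓
  (0,4): δ = 36.99°  ·
  (0,5): δ = 120.94°  ·
  (1,2): δ = 73.43°  ·
  (1,3): δ = 14.75°  ✓
  (1,4): δ = 11.07°  ✓
  (1,5): δ = 95.01°  ·
  (2,3): δ = 121.32°  ·
  (2,4): δ = 95.50°  ·
  (2,5): δ = 11.56°  ✓
  (3,4): δ = 154.18°  ·
  (3,5): δ = 70.24°  ·
  (4,5): δ = 96.05°  ·
antipodal pairs: 4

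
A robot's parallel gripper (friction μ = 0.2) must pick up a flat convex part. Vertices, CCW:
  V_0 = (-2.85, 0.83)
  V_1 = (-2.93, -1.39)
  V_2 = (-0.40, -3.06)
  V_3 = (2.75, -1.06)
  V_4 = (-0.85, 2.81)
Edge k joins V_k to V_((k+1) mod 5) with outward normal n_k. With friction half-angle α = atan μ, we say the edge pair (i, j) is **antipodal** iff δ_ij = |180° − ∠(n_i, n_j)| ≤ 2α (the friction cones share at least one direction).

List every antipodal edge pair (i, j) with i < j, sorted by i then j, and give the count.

α = atan 0.2 = 11.31°;  2α = 22.62°
n_0 = (-0.9994, +0.0360)
n_1 = (-0.5509, -0.8346)
n_2 = (+0.5360, -0.8442)
n_3 = (+0.7322, +0.6811)
n_4 = (-0.7035, +0.7107)
  (0,1): δ = 121.36°  ·
  (0,2): δ = 55.52°  ·
  (0,3): δ = 44.99°  ·
  (0,4): δ = 136.78°  ·
  (1,2): δ = 114.16°  ·
  (1,3): δ = 13.64°  ✓
  (1,4): δ = 78.14°  ·
  (2,3): δ = 79.48°  ·
  (2,4): δ = 12.30°  ✓
  (3,4): δ = 88.22°  ·
antipodal pairs: 2

count = 2; pairs: (1,3), (2,4)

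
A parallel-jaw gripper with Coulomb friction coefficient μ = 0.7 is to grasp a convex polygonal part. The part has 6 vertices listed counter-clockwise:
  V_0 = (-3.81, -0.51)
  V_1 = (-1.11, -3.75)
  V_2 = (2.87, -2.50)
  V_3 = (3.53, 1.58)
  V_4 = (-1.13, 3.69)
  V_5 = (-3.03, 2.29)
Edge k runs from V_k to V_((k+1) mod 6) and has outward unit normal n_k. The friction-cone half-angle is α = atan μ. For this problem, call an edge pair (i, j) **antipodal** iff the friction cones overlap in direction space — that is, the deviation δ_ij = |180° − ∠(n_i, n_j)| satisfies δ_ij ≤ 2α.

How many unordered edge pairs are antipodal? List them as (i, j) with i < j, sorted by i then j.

count = 7; pairs: (0,2), (0,3), (1,3), (1,4), (1,5), (2,4), (2,5)

α = atan 0.7 = 34.99°;  2α = 69.98°
n_0 = (-0.7682, -0.6402)
n_1 = (+0.2996, -0.9541)
n_2 = (+0.9872, -0.1597)
n_3 = (+0.4125, +0.9110)
n_4 = (-0.5932, +0.8051)
n_5 = (-0.9633, +0.2684)
  (0,1): δ = 112.37°  ·
  (0,2): δ = 48.99°  ✓
  (0,3): δ = 25.83°  ✓
  (0,4): δ = 86.58°  ·
  (0,5): δ = 124.63°  ·
  (1,2): δ = 116.62°  ·
  (1,3): δ = 41.80°  ✓
  (1,4): δ = 18.95°  ✓
  (1,5): δ = 57.00°  ✓
  (2,3): δ = 105.17°  ·
  (2,4): δ = 44.43°  ✓
  (2,5): δ = 6.38°  ✓
  (3,4): δ = 119.26°  ·
  (3,5): δ = 81.21°  ·
  (4,5): δ = 141.95°  ·
antipodal pairs: 7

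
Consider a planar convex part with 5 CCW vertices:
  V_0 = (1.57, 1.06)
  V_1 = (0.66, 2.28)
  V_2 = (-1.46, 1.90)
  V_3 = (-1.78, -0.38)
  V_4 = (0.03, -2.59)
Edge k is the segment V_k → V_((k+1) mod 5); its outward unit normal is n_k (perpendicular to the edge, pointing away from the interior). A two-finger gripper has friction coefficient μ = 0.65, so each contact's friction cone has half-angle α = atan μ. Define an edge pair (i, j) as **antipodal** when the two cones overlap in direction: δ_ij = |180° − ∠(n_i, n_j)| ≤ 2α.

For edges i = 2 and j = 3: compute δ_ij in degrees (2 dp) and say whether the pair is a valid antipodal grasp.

α = atan 0.65 = 33.02°;  2α = 66.05°
edge 2: e_2 = (-0.32, -2.28);  n_2 = (-0.9903, +0.1390)
edge 3: e_3 = (+1.81, -2.21);  n_3 = (-0.7736, -0.6336)
∠(n_2, n_3) = 47.31°
δ = |180° − 47.31°| = 132.69°
132.69° > 2α = 66.05°  →  invalid

δ = 132.69°, invalid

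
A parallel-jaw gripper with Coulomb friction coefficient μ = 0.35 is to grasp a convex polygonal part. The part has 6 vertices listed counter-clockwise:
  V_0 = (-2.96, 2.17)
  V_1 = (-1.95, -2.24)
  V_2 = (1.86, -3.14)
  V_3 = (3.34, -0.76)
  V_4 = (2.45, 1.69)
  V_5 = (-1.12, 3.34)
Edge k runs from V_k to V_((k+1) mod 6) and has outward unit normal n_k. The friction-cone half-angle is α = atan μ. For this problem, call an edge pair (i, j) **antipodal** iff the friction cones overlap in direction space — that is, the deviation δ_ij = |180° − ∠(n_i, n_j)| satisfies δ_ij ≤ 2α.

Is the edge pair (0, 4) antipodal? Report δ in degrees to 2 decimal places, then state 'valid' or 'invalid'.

δ = 52.29°, invalid

α = atan 0.35 = 19.29°;  2α = 38.58°
edge 0: e_0 = (+1.01, -4.41);  n_0 = (-0.9748, -0.2232)
edge 4: e_4 = (-3.57, +1.65);  n_4 = (+0.4195, +0.9077)
∠(n_0, n_4) = 127.71°
δ = |180° − 127.71°| = 52.29°
52.29° > 2α = 38.58°  →  invalid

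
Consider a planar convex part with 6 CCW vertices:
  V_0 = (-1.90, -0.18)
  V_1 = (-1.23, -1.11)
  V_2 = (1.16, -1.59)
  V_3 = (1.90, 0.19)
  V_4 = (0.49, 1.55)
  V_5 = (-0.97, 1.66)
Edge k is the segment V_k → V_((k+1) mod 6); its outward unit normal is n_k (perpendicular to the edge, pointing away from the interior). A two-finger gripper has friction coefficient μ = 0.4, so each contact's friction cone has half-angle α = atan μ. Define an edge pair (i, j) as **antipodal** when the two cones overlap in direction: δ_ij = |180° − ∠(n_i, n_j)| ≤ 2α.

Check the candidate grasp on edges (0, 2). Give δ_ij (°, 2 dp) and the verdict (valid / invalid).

δ = 58.34°, invalid

α = atan 0.4 = 21.80°;  2α = 43.60°
edge 0: e_0 = (+0.67, -0.93);  n_0 = (-0.8114, -0.5845)
edge 2: e_2 = (+0.74, +1.78);  n_2 = (+0.9234, -0.3839)
∠(n_0, n_2) = 121.66°
δ = |180° − 121.66°| = 58.34°
58.34° > 2α = 43.60°  →  invalid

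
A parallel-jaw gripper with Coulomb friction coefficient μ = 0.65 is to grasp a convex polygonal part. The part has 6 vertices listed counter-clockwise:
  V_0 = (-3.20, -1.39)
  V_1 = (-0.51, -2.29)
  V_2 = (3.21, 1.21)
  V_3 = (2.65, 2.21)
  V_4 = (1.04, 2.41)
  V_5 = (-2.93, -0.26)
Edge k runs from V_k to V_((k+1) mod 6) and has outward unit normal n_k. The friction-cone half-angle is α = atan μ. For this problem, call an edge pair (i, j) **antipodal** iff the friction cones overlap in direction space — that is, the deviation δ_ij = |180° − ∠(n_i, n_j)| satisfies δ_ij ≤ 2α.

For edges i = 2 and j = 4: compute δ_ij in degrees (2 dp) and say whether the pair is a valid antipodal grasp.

δ = 85.33°, invalid

α = atan 0.65 = 33.02°;  2α = 66.05°
edge 2: e_2 = (-0.56, +1.00);  n_2 = (+0.8725, +0.4886)
edge 4: e_4 = (-3.97, -2.67);  n_4 = (-0.5581, +0.8298)
∠(n_2, n_4) = 94.67°
δ = |180° − 94.67°| = 85.33°
85.33° > 2α = 66.05°  →  invalid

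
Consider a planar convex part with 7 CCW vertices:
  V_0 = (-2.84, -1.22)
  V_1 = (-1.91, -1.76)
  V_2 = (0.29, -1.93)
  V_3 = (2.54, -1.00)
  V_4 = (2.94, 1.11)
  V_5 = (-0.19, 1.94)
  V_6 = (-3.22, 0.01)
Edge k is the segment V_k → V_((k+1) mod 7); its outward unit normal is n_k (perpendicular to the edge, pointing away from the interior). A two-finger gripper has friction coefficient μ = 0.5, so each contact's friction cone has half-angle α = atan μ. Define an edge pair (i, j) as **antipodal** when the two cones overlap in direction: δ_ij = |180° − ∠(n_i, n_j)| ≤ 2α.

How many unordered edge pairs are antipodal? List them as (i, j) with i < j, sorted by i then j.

α = atan 0.5 = 26.57°;  2α = 53.13°
n_0 = (-0.5021, -0.8648)
n_1 = (-0.0770, -0.9970)
n_2 = (+0.3820, -0.9242)
n_3 = (+0.9825, -0.1863)
n_4 = (+0.2563, +0.9666)
n_5 = (-0.5372, +0.8434)
n_6 = (-0.9554, -0.2952)
  (0,1): δ = 154.28°  ·
  (0,2): δ = 127.40°  ·
  (0,3): δ = 70.59°  ·
  (0,4): δ = 15.29°  ✓
  (0,5): δ = 62.64°  ·
  (0,6): δ = 137.31°  ·
  (1,2): δ = 153.12°  ·
  (1,3): δ = 96.32°  ·
  (1,4): δ = 10.43°  ✓
  (1,5): δ = 36.91°  ✓
  (1,6): δ = 111.59°  ·
  (2,3): δ = 123.19°  ·
  (2,4): δ = 37.31°  ✓
  (2,5): δ = 10.04°  ✓
  (2,6): δ = 84.71°  ·
  (3,4): δ = 94.12°  ·
  (3,5): δ = 46.77°  ✓
  (3,6): δ = 27.90°  ✓
  (4,5): δ = 132.65°  ·
  (4,6): δ = 57.98°  ·
  (5,6): δ = 105.33°  ·
antipodal pairs: 7

count = 7; pairs: (0,4), (1,4), (1,5), (2,4), (2,5), (3,5), (3,6)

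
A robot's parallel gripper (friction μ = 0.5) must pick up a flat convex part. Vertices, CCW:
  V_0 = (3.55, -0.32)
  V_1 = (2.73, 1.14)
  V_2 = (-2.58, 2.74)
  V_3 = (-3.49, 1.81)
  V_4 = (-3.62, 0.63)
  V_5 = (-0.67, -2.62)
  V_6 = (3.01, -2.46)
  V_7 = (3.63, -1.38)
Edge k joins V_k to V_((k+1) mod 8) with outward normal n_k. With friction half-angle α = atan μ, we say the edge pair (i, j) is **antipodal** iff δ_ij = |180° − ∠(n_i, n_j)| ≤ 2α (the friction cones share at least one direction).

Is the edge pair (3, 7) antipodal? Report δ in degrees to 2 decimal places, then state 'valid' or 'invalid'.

α = atan 0.5 = 26.57°;  2α = 53.13°
edge 3: e_3 = (-0.13, -1.18);  n_3 = (-0.9940, +0.1095)
edge 7: e_7 = (-0.08, +1.06);  n_7 = (+0.9972, +0.0753)
∠(n_3, n_7) = 169.40°
δ = |180° − 169.40°| = 10.60°
10.60° ≤ 2α = 53.13°  →  valid

δ = 10.60°, valid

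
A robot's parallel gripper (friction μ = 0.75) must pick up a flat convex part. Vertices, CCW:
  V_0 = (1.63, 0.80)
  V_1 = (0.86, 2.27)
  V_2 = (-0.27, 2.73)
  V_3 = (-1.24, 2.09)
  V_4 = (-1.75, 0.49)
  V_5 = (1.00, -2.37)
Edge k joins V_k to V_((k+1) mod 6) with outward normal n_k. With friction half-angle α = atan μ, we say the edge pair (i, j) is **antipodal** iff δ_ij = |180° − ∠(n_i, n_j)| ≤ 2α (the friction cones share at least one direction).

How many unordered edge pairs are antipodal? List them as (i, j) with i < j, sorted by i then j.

α = atan 0.75 = 36.87°;  2α = 73.74°
n_0 = (+0.8858, +0.4640)
n_1 = (+0.3770, +0.9262)
n_2 = (-0.5507, +0.8347)
n_3 = (-0.9528, +0.3037)
n_4 = (-0.7208, -0.6931)
n_5 = (+0.9808, -0.1949)
  (0,1): δ = 139.80°  ·
  (0,2): δ = 84.23°  ·
  (0,3): δ = 45.33°  ✓
  (0,4): δ = 16.23°  ✓
  (0,5): δ = 141.11°  ·
  (1,2): δ = 124.43°  ·
  (1,3): δ = 85.53°  ·
  (1,4): δ = 23.97°  ✓
  (1,5): δ = 100.91°  ·
  (2,3): δ = 141.10°  ·
  (2,4): δ = 79.54°  ·
  (2,5): δ = 45.34°  ✓
  (3,4): δ = 118.44°  ·
  (3,5): δ = 6.44°  ✓
  (4,5): δ = 55.12°  ✓
antipodal pairs: 6

count = 6; pairs: (0,3), (0,4), (1,4), (2,5), (3,5), (4,5)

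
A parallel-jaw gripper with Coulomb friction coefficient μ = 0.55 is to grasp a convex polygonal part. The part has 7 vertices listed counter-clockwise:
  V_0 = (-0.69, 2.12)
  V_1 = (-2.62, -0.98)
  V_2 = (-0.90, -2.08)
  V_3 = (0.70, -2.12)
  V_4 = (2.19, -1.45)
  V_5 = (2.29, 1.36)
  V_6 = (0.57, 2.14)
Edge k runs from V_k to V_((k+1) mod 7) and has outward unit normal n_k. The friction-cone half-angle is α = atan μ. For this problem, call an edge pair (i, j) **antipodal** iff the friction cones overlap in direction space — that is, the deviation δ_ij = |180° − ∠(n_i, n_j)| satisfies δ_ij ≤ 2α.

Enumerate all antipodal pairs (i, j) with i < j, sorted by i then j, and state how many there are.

count = 8; pairs: (0,3), (0,4), (1,5), (1,6), (2,5), (2,6), (3,5), (3,6)

α = atan 0.55 = 28.81°;  2α = 57.62°
n_0 = (-0.8489, +0.5285)
n_1 = (-0.5388, -0.8424)
n_2 = (-0.0250, -0.9997)
n_3 = (+0.4101, -0.9120)
n_4 = (+0.9994, -0.0356)
n_5 = (+0.4130, +0.9107)
n_6 = (-0.0159, +0.9999)
  (0,1): δ = 90.69°  ·
  (0,2): δ = 59.53°  ·
  (0,3): δ = 33.88°  ✓
  (0,4): δ = 29.87°  ✓
  (0,5): δ = 97.51°  ·
  (0,6): δ = 122.81°  ·
  (1,2): δ = 148.83°  ·
  (1,3): δ = 123.19°  ·
  (1,4): δ = 59.44°  ·
  (1,5): δ = 8.21°  ✓
  (1,6): δ = 33.51°  ✓
  (2,3): δ = 154.36°  ·
  (2,4): δ = 90.61°  ·
  (2,5): δ = 22.96°  ✓
  (2,6): δ = 2.34°  ✓
  (3,4): δ = 116.25°  ·
  (3,5): δ = 48.61°  ✓
  (3,6): δ = 23.30°  ✓
  (4,5): δ = 112.36°  ·
  (4,6): δ = 87.05°  ·
  (5,6): δ = 154.70°  ·
antipodal pairs: 8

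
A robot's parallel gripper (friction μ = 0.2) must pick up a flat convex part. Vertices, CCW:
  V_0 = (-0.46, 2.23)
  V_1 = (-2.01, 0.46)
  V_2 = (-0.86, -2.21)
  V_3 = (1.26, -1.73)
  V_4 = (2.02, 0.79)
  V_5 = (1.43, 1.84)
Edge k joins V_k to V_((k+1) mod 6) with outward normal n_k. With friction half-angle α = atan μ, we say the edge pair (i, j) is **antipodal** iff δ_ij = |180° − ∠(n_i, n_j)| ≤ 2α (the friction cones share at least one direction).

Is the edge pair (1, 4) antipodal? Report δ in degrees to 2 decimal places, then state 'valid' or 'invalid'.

α = atan 0.2 = 11.31°;  2α = 22.62°
edge 1: e_1 = (+1.15, -2.67);  n_1 = (-0.9184, -0.3956)
edge 4: e_4 = (-0.59, +1.05);  n_4 = (+0.8718, +0.4899)
∠(n_1, n_4) = 173.97°
δ = |180° − 173.97°| = 6.03°
6.03° ≤ 2α = 22.62°  →  valid

δ = 6.03°, valid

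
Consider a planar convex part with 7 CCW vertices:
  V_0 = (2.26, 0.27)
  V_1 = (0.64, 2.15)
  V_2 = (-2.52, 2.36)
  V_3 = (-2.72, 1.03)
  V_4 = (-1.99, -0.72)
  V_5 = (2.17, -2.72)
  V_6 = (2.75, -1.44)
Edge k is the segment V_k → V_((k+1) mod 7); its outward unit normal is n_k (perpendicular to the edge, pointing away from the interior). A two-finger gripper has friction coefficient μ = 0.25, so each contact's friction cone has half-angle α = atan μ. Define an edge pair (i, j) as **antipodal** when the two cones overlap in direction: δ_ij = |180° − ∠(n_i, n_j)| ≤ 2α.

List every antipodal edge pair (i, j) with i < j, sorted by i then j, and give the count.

count = 6; pairs: (0,3), (0,4), (1,4), (2,5), (2,6), (3,6)

α = atan 0.25 = 14.04°;  2α = 28.07°
n_0 = (+0.7575, +0.6528)
n_1 = (+0.0663, +0.9978)
n_2 = (-0.9889, +0.1487)
n_3 = (-0.9229, -0.3850)
n_4 = (-0.4333, -0.9013)
n_5 = (+0.9109, -0.4127)
n_6 = (+0.9613, +0.2755)
  (0,1): δ = 134.55°  ·
  (0,2): δ = 49.30°  ·
  (0,3): δ = 18.11°  ✓
  (0,4): δ = 23.57°  ✓
  (0,5): δ = 114.87°  ·
  (0,6): δ = 155.24°  ·
  (1,2): δ = 94.75°  ·
  (1,3): δ = 63.55°  ·
  (1,4): δ = 21.87°  ✓
  (1,5): δ = 69.43°  ·
  (1,6): δ = 109.79°  ·
  (2,3): δ = 148.81°  ·
  (2,4): δ = 107.12°  ·
  (2,5): δ = 15.82°  ✓
  (2,6): δ = 24.54°  ✓
  (3,4): δ = 138.32°  ·
  (3,5): δ = 47.02°  ·
  (3,6): δ = 6.65°  ✓
  (4,5): δ = 88.70°  ·
  (4,6): δ = 48.33°  ·
  (5,6): δ = 139.63°  ·
antipodal pairs: 6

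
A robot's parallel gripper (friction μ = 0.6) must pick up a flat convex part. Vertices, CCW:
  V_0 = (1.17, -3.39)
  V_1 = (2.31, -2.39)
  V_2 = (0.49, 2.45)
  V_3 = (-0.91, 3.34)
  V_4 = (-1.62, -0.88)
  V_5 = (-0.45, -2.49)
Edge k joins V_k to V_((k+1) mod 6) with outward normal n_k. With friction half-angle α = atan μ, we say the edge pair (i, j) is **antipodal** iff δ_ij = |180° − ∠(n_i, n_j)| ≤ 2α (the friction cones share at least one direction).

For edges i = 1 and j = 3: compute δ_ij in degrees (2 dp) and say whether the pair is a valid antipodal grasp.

δ = 30.16°, valid

α = atan 0.6 = 30.96°;  2α = 61.93°
edge 1: e_1 = (-1.82, +4.84);  n_1 = (+0.9360, +0.3520)
edge 3: e_3 = (-0.71, -4.22);  n_3 = (-0.9861, +0.1659)
∠(n_1, n_3) = 149.84°
δ = |180° − 149.84°| = 30.16°
30.16° ≤ 2α = 61.93°  →  valid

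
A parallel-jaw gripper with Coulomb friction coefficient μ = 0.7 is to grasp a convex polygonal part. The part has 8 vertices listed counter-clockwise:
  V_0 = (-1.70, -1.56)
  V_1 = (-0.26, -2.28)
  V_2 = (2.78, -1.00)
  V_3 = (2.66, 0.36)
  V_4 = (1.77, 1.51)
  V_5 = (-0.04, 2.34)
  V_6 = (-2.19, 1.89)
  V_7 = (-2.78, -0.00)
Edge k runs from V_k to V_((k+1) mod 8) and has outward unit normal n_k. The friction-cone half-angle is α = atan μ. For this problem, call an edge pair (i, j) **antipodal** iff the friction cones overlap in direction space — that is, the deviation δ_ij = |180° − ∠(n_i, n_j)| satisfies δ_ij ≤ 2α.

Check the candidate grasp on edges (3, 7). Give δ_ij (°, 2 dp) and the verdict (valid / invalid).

δ = 3.04°, valid

α = atan 0.7 = 34.99°;  2α = 69.98°
edge 3: e_3 = (-0.89, +1.15);  n_3 = (+0.7908, +0.6120)
edge 7: e_7 = (+1.08, -1.56);  n_7 = (-0.8222, -0.5692)
∠(n_3, n_7) = 176.96°
δ = |180° − 176.96°| = 3.04°
3.04° ≤ 2α = 69.98°  →  valid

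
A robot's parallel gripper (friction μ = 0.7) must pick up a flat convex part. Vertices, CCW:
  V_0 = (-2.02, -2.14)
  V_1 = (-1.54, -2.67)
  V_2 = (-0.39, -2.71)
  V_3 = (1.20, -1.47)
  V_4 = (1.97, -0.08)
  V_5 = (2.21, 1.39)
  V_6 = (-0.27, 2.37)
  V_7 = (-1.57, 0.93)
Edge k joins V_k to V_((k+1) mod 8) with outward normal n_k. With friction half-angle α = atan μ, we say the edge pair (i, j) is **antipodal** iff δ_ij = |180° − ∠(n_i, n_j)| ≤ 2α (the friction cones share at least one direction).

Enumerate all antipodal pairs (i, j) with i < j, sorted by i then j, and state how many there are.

count = 11; pairs: (0,4), (0,5), (1,5), (1,6), (2,5), (2,6), (2,7), (3,6), (3,7), (4,6), (4,7)

α = atan 0.7 = 34.99°;  2α = 69.98°
n_0 = (-0.7412, -0.6713)
n_1 = (-0.0348, -0.9994)
n_2 = (+0.6150, -0.7886)
n_3 = (+0.8748, -0.4846)
n_4 = (+0.9869, -0.1611)
n_5 = (+0.3675, +0.9300)
n_6 = (-0.7423, +0.6701)
n_7 = (-0.9894, +0.1450)
  (0,1): δ = 134.16°  ·
  (0,2): δ = 94.22°  ·
  (0,3): δ = 71.15°  ·
  (0,4): δ = 51.44°  ✓
  (0,5): δ = 26.27°  ✓
  (0,6): δ = 95.76°  ·
  (0,7): δ = 129.50°  ·
  (1,2): δ = 140.06°  ·
  (1,3): δ = 116.99°  ·
  (1,4): δ = 97.28°  ·
  (1,5): δ = 19.57°  ✓
  (1,6): δ = 49.92°  ✓
  (1,7): δ = 83.65°  ·
  (2,3): δ = 156.93°  ·
  (2,4): δ = 137.22°  ·
  (2,5): δ = 59.51°  ✓
  (2,6): δ = 9.98°  ✓
  (2,7): δ = 43.71°  ✓
  (3,4): δ = 160.29°  ·
  (3,5): δ = 82.58°  ·
  (3,6): δ = 13.09°  ✓
  (3,7): δ = 20.65°  ✓
  (4,5): δ = 102.29°  ·
  (4,6): δ = 32.80°  ✓
  (4,7): δ = 0.93°  ✓
  (5,6): δ = 110.51°  ·
  (5,7): δ = 76.78°  ·
  (6,7): δ = 146.26°  ·
antipodal pairs: 11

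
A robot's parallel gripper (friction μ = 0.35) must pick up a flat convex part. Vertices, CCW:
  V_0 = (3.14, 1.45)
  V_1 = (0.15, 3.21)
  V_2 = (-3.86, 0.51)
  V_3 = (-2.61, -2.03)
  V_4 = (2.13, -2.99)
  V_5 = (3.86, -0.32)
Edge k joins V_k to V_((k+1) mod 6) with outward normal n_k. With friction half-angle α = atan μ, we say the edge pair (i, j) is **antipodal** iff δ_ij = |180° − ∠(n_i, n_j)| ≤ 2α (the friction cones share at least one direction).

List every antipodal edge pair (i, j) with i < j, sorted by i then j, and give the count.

count = 4; pairs: (0,2), (0,3), (1,4), (2,5)

α = atan 0.35 = 19.29°;  2α = 38.58°
n_0 = (+0.5073, +0.8618)
n_1 = (-0.5585, +0.8295)
n_2 = (-0.8972, -0.4416)
n_3 = (-0.1985, -0.9801)
n_4 = (+0.8392, -0.5438)
n_5 = (+0.9263, +0.3768)
  (0,1): δ = 115.56°  ·
  (0,2): δ = 33.31°  ✓
  (0,3): δ = 19.03°  ✓
  (0,4): δ = 87.54°  ·
  (0,5): δ = 142.62°  ·
  (1,2): δ = 97.75°  ·
  (1,3): δ = 45.40°  ·
  (1,4): δ = 23.11°  ✓
  (1,5): δ = 78.18°  ·
  (2,3): δ = 127.65°  ·
  (2,4): δ = 59.14°  ·
  (2,5): δ = 4.07°  ✓
  (3,4): δ = 111.49°  ·
  (3,5): δ = 56.42°  ·
  (4,5): δ = 124.92°  ·
antipodal pairs: 4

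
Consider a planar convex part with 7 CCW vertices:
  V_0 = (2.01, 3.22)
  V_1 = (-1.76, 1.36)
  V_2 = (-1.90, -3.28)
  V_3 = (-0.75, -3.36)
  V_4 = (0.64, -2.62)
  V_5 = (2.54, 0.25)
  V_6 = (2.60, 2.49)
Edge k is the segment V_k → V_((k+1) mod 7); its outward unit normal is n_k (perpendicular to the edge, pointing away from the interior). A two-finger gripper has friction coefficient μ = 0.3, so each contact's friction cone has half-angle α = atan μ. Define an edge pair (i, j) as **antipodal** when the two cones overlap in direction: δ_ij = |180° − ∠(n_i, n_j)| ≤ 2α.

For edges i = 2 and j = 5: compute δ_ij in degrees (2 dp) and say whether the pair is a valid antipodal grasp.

δ = 87.55°, invalid

α = atan 0.3 = 16.70°;  2α = 33.40°
edge 2: e_2 = (+1.15, -0.08);  n_2 = (-0.0694, -0.9976)
edge 5: e_5 = (+0.06, +2.24);  n_5 = (+0.9996, -0.0268)
∠(n_2, n_5) = 92.45°
δ = |180° − 92.45°| = 87.55°
87.55° > 2α = 33.40°  →  invalid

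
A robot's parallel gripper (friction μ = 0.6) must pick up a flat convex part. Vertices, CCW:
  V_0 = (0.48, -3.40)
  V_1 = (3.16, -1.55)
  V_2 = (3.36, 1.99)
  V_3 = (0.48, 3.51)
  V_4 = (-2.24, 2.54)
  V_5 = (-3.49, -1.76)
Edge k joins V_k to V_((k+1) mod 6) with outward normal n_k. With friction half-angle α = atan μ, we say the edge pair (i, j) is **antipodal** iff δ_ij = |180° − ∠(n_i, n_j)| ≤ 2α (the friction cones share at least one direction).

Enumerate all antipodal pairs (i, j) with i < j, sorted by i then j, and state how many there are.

count = 5; pairs: (0,3), (0,4), (1,4), (2,5), (3,5)

α = atan 0.6 = 30.96°;  2α = 61.93°
n_0 = (+0.5681, -0.8230)
n_1 = (+0.9984, -0.0564)
n_2 = (+0.4668, +0.8844)
n_3 = (-0.3359, +0.9419)
n_4 = (-0.9602, +0.2791)
n_5 = (-0.3818, -0.9242)
  (0,1): δ = 127.85°  ·
  (0,2): δ = 62.44°  ·
  (0,3): δ = 14.99°  ✓
  (0,4): δ = 39.17°  ✓
  (0,5): δ = 122.94°  ·
  (1,2): δ = 114.59°  ·
  (1,3): δ = 67.14°  ·
  (1,4): δ = 12.98°  ✓
  (1,5): δ = 70.79°  ·
  (2,3): δ = 132.55°  ·
  (2,4): δ = 78.38°  ·
  (2,5): δ = 5.38°  ✓
  (3,4): δ = 125.84°  ·
  (3,5): δ = 42.07°  ✓
  (4,5): δ = 96.24°  ·
antipodal pairs: 5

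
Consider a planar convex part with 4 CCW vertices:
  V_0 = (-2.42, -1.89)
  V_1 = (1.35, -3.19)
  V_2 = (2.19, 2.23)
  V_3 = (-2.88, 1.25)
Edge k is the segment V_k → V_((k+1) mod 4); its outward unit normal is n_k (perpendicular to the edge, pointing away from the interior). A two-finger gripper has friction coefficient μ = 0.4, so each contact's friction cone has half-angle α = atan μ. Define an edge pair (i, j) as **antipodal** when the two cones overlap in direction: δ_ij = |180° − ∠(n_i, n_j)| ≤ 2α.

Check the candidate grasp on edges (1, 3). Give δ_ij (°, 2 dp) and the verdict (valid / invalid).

δ = 17.14°, valid

α = atan 0.4 = 21.80°;  2α = 43.60°
edge 1: e_1 = (+0.84, +5.42);  n_1 = (+0.9882, -0.1532)
edge 3: e_3 = (+0.46, -3.14);  n_3 = (-0.9894, -0.1449)
∠(n_1, n_3) = 162.86°
δ = |180° − 162.86°| = 17.14°
17.14° ≤ 2α = 43.60°  →  valid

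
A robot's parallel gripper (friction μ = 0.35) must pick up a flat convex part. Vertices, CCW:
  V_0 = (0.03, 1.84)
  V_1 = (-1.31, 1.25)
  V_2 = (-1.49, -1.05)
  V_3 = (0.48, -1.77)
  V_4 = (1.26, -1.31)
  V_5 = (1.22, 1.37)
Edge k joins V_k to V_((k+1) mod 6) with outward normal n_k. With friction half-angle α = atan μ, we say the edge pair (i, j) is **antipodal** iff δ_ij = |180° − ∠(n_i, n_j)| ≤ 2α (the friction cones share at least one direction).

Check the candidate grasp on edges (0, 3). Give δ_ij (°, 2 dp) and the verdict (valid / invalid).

α = atan 0.35 = 19.29°;  2α = 38.58°
edge 0: e_0 = (-1.34, -0.59);  n_0 = (-0.4030, +0.9152)
edge 3: e_3 = (+0.78, +0.46);  n_3 = (+0.5080, -0.8614)
∠(n_0, n_3) = 173.23°
δ = |180° − 173.23°| = 6.77°
6.77° ≤ 2α = 38.58°  →  valid

δ = 6.77°, valid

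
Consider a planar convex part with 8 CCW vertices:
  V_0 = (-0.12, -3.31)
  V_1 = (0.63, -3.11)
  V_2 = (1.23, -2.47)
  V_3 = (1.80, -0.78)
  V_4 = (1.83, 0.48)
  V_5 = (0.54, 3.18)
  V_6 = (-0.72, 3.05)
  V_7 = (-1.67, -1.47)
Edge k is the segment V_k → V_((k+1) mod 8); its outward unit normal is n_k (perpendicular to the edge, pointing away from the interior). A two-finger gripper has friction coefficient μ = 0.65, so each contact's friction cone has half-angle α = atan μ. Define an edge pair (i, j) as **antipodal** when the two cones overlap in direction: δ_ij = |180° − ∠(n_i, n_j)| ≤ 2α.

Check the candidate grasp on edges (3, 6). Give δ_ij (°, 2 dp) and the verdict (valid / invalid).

α = atan 0.65 = 33.02°;  2α = 66.05°
edge 3: e_3 = (+0.03, +1.26);  n_3 = (+0.9997, -0.0238)
edge 6: e_6 = (-0.95, -4.52);  n_6 = (-0.9786, +0.2057)
∠(n_3, n_6) = 169.49°
δ = |180° − 169.49°| = 10.51°
10.51° ≤ 2α = 66.05°  →  valid

δ = 10.51°, valid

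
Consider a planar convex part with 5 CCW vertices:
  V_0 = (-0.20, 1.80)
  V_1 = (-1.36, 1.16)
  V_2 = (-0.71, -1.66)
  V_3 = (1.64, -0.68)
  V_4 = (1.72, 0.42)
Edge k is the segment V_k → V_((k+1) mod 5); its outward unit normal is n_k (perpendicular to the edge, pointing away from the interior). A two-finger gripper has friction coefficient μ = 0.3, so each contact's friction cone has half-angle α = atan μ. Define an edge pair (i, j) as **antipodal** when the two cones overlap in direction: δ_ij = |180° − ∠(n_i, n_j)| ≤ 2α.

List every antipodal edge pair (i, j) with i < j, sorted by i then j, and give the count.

α = atan 0.3 = 16.70°;  2α = 33.40°
n_0 = (-0.4831, +0.8756)
n_1 = (-0.9744, -0.2246)
n_2 = (+0.3849, -0.9230)
n_3 = (+0.9974, -0.0725)
n_4 = (+0.5836, +0.8120)
  (0,1): δ = 105.91°  ·
  (0,2): δ = 6.25°  ✓
  (0,3): δ = 56.95°  ·
  (0,4): δ = 115.41°  ·
  (1,2): δ = 80.34°  ·
  (1,3): δ = 17.14°  ✓
  (1,4): δ = 41.31°  ·
  (2,3): δ = 116.80°  ·
  (2,4): δ = 58.34°  ·
  (3,4): δ = 121.55°  ·
antipodal pairs: 2

count = 2; pairs: (0,2), (1,3)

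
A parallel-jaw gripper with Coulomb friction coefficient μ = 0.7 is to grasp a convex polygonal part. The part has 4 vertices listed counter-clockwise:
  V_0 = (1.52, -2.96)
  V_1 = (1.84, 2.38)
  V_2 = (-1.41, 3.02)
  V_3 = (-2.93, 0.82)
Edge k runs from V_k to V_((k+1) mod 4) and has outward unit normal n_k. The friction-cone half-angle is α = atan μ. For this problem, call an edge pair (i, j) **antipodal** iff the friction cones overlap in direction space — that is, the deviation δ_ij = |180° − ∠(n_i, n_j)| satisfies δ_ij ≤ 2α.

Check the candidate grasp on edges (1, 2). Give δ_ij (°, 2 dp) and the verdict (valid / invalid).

α = atan 0.7 = 34.99°;  2α = 69.98°
edge 1: e_1 = (-3.25, +0.64);  n_1 = (+0.1932, +0.9812)
edge 2: e_2 = (-1.52, -2.20);  n_2 = (-0.8227, +0.5684)
∠(n_1, n_2) = 66.50°
δ = |180° − 66.50°| = 113.50°
113.50° > 2α = 69.98°  →  invalid

δ = 113.50°, invalid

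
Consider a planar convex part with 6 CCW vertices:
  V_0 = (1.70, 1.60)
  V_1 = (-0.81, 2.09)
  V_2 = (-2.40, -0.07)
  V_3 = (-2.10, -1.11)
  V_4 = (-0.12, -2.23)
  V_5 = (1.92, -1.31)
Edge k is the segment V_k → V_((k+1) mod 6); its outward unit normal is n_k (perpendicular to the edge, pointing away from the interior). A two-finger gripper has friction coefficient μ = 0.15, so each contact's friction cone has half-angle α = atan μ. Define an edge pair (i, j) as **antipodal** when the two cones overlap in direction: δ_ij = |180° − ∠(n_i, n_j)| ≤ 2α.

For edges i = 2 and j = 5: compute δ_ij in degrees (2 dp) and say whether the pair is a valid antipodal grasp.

α = atan 0.15 = 8.53°;  2α = 17.06°
edge 2: e_2 = (+0.30, -1.04);  n_2 = (-0.9608, -0.2772)
edge 5: e_5 = (-0.22, +2.91);  n_5 = (+0.9972, +0.0754)
∠(n_2, n_5) = 168.23°
δ = |180° − 168.23°| = 11.77°
11.77° ≤ 2α = 17.06°  →  valid

δ = 11.77°, valid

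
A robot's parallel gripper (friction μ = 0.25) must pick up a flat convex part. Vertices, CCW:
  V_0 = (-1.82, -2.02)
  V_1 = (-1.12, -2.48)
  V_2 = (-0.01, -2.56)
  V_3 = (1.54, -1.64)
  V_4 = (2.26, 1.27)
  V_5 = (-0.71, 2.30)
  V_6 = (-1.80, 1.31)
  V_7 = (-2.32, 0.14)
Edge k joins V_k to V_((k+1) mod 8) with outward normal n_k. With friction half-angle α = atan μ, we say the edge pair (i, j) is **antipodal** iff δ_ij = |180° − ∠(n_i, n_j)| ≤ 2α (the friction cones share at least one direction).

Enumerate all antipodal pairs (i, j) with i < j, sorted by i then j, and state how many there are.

count = 5; pairs: (0,4), (1,4), (2,5), (3,6), (3,7)

α = atan 0.25 = 14.04°;  2α = 28.07°
n_0 = (-0.5492, -0.8357)
n_1 = (-0.0719, -0.9974)
n_2 = (+0.5104, -0.8599)
n_3 = (+0.9707, -0.2402)
n_4 = (+0.3277, +0.9448)
n_5 = (-0.6723, +0.7402)
n_6 = (-0.9138, +0.4061)
n_7 = (-0.9742, -0.2255)
  (0,1): δ = 150.81°  ·
  (0,2): δ = 116.00°  ·
  (0,3): δ = 70.59°  ·
  (0,4): δ = 14.18°  ✓
  (0,5): δ = 75.56°  ·
  (0,6): δ = 99.35°  ·
  (0,7): δ = 136.34°  ·
  (1,2): δ = 145.19°  ·
  (1,3): δ = 99.77°  ·
  (1,4): δ = 15.00°  ✓
  (1,5): δ = 46.37°  ·
  (1,6): δ = 70.16°  ·
  (1,7): δ = 107.16°  ·
  (2,3): δ = 134.59°  ·
  (2,4): δ = 49.82°  ·
  (2,5): δ = 11.56°  ✓
  (2,6): δ = 35.35°  ·
  (2,7): δ = 72.34°  ·
  (3,4): δ = 95.23°  ·
  (3,5): δ = 33.86°  ·
  (3,6): δ = 10.07°  ✓
  (3,7): δ = 26.93°  ✓
  (4,5): δ = 118.63°  ·
  (4,6): δ = 94.84°  ·
  (4,7): δ = 57.84°  ·
  (5,6): δ = 156.21°  ·
  (5,7): δ = 119.21°  ·
  (6,7): δ = 143.00°  ·
antipodal pairs: 5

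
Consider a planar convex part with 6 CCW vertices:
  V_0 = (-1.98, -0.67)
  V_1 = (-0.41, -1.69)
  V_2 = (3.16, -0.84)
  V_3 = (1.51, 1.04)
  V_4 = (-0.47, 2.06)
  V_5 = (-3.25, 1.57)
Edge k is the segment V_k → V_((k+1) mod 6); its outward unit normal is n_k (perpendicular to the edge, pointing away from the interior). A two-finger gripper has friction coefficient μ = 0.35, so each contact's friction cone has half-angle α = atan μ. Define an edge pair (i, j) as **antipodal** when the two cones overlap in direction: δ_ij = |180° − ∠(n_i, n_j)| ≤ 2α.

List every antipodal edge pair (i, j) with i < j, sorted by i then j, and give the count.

α = atan 0.35 = 19.29°;  2α = 38.58°
n_0 = (-0.5448, -0.8386)
n_1 = (+0.2316, -0.9728)
n_2 = (+0.7516, +0.6596)
n_3 = (+0.4580, +0.8890)
n_4 = (-0.1736, +0.9848)
n_5 = (-0.8699, -0.4932)
  (0,1): δ = 133.60°  ·
  (0,2): δ = 15.72°  ✓
  (0,3): δ = 5.76°  ✓
  (0,4): δ = 43.01°  ·
  (0,5): δ = 152.56°  ·
  (1,2): δ = 62.12°  ·
  (1,3): δ = 40.65°  ·
  (1,4): δ = 3.40°  ✓
  (1,5): δ = 106.16°  ·
  (2,3): δ = 158.53°  ·
  (2,4): δ = 121.28°  ·
  (2,5): δ = 11.72°  ✓
  (3,4): δ = 142.75°  ·
  (3,5): δ = 33.19°  ✓
  (4,5): δ = 70.44°  ·
antipodal pairs: 5

count = 5; pairs: (0,2), (0,3), (1,4), (2,5), (3,5)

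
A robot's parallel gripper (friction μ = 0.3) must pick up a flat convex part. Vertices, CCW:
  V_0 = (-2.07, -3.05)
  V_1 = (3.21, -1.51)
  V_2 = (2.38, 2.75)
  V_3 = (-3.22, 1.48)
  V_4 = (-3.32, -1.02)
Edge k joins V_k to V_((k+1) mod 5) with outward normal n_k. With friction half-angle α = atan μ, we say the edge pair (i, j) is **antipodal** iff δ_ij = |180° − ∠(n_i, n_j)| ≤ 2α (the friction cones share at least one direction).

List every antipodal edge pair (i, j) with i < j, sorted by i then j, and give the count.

α = atan 0.3 = 16.70°;  2α = 33.40°
n_0 = (+0.2800, -0.9600)
n_1 = (+0.9815, +0.1912)
n_2 = (-0.2212, +0.9752)
n_3 = (-0.9992, +0.0400)
n_4 = (-0.8515, -0.5243)
  (0,1): δ = 95.24°  ·
  (0,2): δ = 3.48°  ✓
  (0,3): δ = 71.45°  ·
  (0,4): δ = 105.36°  ·
  (1,2): δ = 88.25°  ·
  (1,3): δ = 13.32°  ✓
  (1,4): δ = 20.60°  ✓
  (2,3): δ = 105.07°  ·
  (2,4): δ = 71.15°  ·
  (3,4): δ = 146.09°  ·
antipodal pairs: 3

count = 3; pairs: (0,2), (1,3), (1,4)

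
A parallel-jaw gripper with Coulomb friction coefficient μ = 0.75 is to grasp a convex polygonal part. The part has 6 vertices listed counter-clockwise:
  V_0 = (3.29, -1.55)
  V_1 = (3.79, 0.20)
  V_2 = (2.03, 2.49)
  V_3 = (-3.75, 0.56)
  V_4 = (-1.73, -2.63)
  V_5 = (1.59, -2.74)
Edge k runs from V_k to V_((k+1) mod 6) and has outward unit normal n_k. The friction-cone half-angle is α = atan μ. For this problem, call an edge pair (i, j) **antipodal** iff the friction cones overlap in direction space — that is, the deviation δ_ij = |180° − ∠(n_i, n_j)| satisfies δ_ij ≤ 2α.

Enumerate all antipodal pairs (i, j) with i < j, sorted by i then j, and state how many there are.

count = 6; pairs: (0,2), (0,3), (1,3), (1,4), (2,4), (2,5)

α = atan 0.75 = 36.87°;  2α = 73.74°
n_0 = (+0.9615, -0.2747)
n_1 = (+0.7929, +0.6094)
n_2 = (-0.3167, +0.9485)
n_3 = (-0.8449, -0.5350)
n_4 = (-0.0331, -0.9995)
n_5 = (+0.5735, -0.8192)
  (0,1): δ = 126.51°  ·
  (0,2): δ = 55.59°  ✓
  (0,3): δ = 48.29°  ✓
  (0,4): δ = 104.05°  ·
  (0,5): δ = 140.94°  ·
  (1,2): δ = 109.08°  ·
  (1,3): δ = 5.20°  ✓
  (1,4): δ = 50.56°  ✓
  (1,5): δ = 87.45°  ·
  (2,3): δ = 76.12°  ·
  (2,4): δ = 20.36°  ✓
  (2,5): δ = 16.53°  ✓
  (3,4): δ = 124.24°  ·
  (3,5): δ = 87.35°  ·
  (4,5): δ = 143.11°  ·
antipodal pairs: 6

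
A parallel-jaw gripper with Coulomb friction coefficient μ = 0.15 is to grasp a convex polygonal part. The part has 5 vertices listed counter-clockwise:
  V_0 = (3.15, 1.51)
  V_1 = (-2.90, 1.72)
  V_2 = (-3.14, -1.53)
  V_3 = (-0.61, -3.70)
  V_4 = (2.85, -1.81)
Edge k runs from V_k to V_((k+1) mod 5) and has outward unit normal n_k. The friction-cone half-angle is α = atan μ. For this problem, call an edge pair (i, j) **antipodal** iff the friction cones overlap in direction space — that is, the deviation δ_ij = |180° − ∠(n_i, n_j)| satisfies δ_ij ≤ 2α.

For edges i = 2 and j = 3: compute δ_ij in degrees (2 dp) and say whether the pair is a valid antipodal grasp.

α = atan 0.15 = 8.53°;  2α = 17.06°
edge 2: e_2 = (+2.53, -2.17);  n_2 = (-0.6510, -0.7590)
edge 3: e_3 = (+3.46, +1.89);  n_3 = (+0.4794, -0.8776)
∠(n_2, n_3) = 69.27°
δ = |180° − 69.27°| = 110.73°
110.73° > 2α = 17.06°  →  invalid

δ = 110.73°, invalid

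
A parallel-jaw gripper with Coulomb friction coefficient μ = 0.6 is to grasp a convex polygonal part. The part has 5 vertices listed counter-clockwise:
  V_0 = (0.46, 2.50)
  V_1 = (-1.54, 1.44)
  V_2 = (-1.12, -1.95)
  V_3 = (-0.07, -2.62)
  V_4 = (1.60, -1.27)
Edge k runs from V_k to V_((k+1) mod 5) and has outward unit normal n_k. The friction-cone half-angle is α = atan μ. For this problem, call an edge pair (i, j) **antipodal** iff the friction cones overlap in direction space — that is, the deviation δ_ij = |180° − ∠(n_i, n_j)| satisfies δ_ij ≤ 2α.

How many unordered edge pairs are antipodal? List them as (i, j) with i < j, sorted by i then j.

α = atan 0.6 = 30.96°;  2α = 61.93°
n_0 = (-0.4683, +0.8836)
n_1 = (-0.9924, -0.1230)
n_2 = (-0.5379, -0.8430)
n_3 = (+0.6287, -0.7777)
n_4 = (+0.9572, +0.2894)
  (0,1): δ = 110.86°  ·
  (0,2): δ = 60.47°  ✓
  (0,3): δ = 11.03°  ✓
  (0,4): δ = 78.90°  ·
  (1,2): δ = 129.60°  ·
  (1,3): δ = 58.11°  ✓
  (1,4): δ = 9.76°  ✓
  (2,3): δ = 108.51°  ·
  (2,4): δ = 40.63°  ✓
  (3,4): δ = 112.13°  ·
antipodal pairs: 5

count = 5; pairs: (0,2), (0,3), (1,3), (1,4), (2,4)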